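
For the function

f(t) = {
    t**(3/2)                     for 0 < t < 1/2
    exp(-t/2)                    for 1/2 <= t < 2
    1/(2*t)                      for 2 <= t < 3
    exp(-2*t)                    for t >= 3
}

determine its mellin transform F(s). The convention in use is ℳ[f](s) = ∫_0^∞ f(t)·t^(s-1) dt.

(12*24**s*(s - 1)*(2*s + 3)*uppergamma(s, 1/4) - 12*24**s*(s - 1)*(2*s + 3)*uppergamma(s, 1) - 3*24**s*(2*s + 3) + 2*36**s*(2*s + 3) + 12*6**s*(s - 1)*(2*s + 3)*uppergamma(s, 6) + 6*sqrt(2)*6**s*(s - 1))/(12*12**s*(s - 1)*(2*s + 3))
  Re(s) > -3/2

integrate the 4 segments split at 1/2, 2, 3, then add the results
piece [0, 1/2): integrate t**(3/2) against the kernel
segment 1/2 to 2 holds exp(-t/2); add its integral
on [2, 3) integrate f = 1/(2*t) against the kernel
piece [3, ∞): integrate exp(-2*t) against the kernel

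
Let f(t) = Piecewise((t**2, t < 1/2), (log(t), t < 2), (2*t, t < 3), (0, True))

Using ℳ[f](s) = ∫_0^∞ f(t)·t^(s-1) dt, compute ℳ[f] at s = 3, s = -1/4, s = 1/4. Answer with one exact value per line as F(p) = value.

F(3) = 65*log(2)/24 + 5061/160
F(-1/4) = 2**(1/4)*(-224*sqrt(2) - log(2**(42*sqrt(2) + 84)) + 28*6**(3/4) + 339)/21
F(1/4) = 2**(3/4)*(-864*sqrt(2) + log(2**(180 + 180*sqrt(2))) + 216*6**(1/4) + 725)/90

breakpoints 1/2, 2: one integral from each of the 3 segments
over [0, 1/2), the kernel integral of t**2 enters the sum
for t in [1/2, 2): the term is ∫ log(t)·t^(s-1)
over [2, 3), the kernel integral of 2*t enters the sum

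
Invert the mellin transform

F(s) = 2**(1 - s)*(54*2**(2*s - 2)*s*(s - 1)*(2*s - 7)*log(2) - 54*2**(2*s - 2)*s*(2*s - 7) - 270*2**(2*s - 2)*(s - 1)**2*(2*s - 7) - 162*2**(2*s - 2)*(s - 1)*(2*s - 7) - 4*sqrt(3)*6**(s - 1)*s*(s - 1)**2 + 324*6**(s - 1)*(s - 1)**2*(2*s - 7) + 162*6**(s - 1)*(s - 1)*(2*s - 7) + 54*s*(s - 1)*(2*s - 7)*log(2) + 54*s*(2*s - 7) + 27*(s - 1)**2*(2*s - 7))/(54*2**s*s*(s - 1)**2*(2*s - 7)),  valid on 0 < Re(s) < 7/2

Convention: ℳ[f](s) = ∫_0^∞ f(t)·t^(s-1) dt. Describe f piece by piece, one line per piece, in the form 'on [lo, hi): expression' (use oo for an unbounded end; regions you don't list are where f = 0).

on [0, 1/4): 1
on [1/4, 1): log(2*t)/(2*t)
on [1, 3/2): (2*t + 3)/(2*t)
on [3/2, oo): sqrt(2)/(16*t**(7/2))

remove the common scale on t first: 1 on [0, 1/2); log(t)/t on [1/2, 2); (t + 3)/t on [2, 3); …
reversing the shared t-power: t on [0, 1/2); log(t) on [1/2, 2); t + 3 on [2, 3); …
slice at 1/4, 1, 3/2, transform all 4 pieces, and sum them
segment 0 to 1/4 holds 1; add its integral
over [1/4, 1), the kernel integral of log(2*t)/(2*t) enters the sum
the [1, 3/2) slice contributes ∫ (2*t + 3)/(2*t)·t^(s-1) dt
segment 3/2 to ∞ holds sqrt(2)/(16*t**(7/2)); add its integral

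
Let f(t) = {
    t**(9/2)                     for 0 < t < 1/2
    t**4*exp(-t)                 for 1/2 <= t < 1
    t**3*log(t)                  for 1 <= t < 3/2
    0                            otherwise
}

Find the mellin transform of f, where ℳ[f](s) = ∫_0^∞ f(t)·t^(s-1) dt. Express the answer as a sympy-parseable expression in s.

(16*2**s*(2*s + 9)*(2*s - (s + 4)**2 + 7)*uppergamma(s + 4, 1/2) - 16*2**s*(2*s + 9)*(2*s - (s + 4)**2 + 7)*uppergamma(s + 4, 1) - 16*2**s*(2*s + 9) + 3**s*(s + 4)*(2*s + 9)*(-54*log(3) + 54*log(2)) + 3**s*(2*s + 9)*(-54*log(2) + 54*log(3)) + 54*3**s*(2*s + 9) + sqrt(2)*(2*s - (s + 4)**2 + 7))/(16*2**s*(2*s + 9)*(2*s - (s + 4)**2 + 7))
  Re(s) > -9/2

reversing the power substitution: t**(9/4) on [0, 1/4); t**2*exp(-sqrt(t)) on [1/4, 1); t**(3/2)*log(sqrt(t)) on [1, 9/4)
undo the shared t-power: t**(1/4) on [0, 1/4); exp(-sqrt(t)) on [1/4, 1); log(sqrt(t))/sqrt(t) on [1, 9/4)
strip the power substitution: sqrt(t) on [0, 1/2); exp(-t) on [1/2, 1); log(t)/t on [1, 3/2)
integrate the 3 segments split at 1/2, 1, then add the results
piece [0, 1/2): integrate t**(9/2) against the kernel
on [1/2, 1) integrate f = t**4*exp(-t) against the kernel
on [1, 3/2): add ∫ t**3*log(t)·t^(s-1) dt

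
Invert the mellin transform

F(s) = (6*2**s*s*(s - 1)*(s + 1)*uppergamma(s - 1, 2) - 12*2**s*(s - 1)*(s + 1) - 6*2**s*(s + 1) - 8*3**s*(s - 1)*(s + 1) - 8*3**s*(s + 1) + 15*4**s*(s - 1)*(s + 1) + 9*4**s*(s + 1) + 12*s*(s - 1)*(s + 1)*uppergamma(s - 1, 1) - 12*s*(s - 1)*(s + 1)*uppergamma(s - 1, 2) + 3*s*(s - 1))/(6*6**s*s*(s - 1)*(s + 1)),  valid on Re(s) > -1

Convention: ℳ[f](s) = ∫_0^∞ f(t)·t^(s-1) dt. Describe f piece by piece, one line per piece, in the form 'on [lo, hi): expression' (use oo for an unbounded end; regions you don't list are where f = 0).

invert the common scale on t to get t on [0, 1/2); exp(-2*t)/t on [1/2, 1); (t + 1)/t on [1, 3/2); …
strip the shared t-power: t**2 on [0, 1/2); exp(-2*t) on [1/2, 1); t + 1 on [1, 3/2); …
slice at 1/6, 1/3, 1/2, 2/3, transform all 5 pieces, and sum them
segment 0 to 1/6 holds 3*t; add its integral
the [1/6, 1/3) slice contributes ∫ exp(-6*t)/(3*t)·t^(s-1) dt
piece [1/3, 1/2): integrate (3*t + 1)/(3*t) against the kernel
piece [1/2, 2/3): integrate (3*t + 3)/(3*t) against the kernel
segment [2/3, ∞) carries exp(-3*t)/(3*t); integrate it

on [0, 1/6): 3*t
on [1/6, 1/3): exp(-6*t)/(3*t)
on [1/3, 1/2): (3*t + 1)/(3*t)
on [1/2, 2/3): (3*t + 3)/(3*t)
on [2/3, oo): exp(-3*t)/(3*t)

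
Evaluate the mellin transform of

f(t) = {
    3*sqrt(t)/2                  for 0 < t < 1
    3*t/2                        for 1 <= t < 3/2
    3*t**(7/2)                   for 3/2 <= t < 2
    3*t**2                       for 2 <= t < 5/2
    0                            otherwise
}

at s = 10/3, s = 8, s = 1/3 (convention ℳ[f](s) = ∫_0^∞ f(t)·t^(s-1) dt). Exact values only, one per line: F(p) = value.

F(10/3) = -18*2**(1/3) - 6561*2**(1/6)*3**(5/6)/2624 + 27/598 + 729*2**(2/3)*3**(1/3)/832 + 1152*2**(5/6)/41 + 28125*2**(2/3)*5**(1/3)/1024
F(8) = -531441*sqrt(6)/47104 + 12288*sqrt(2)/23 + 1337059727/522240
F(1/3) = -36*2**(1/3)/7 - 243*2**(1/6)*3**(5/6)/184 + 27/40 + 27*2**(2/3)*3**(1/3)/32 + 225*2**(2/3)*5**(1/3)/56 + 144*2**(5/6)/23

along the cuts 1, 3/2, 2, ℳ[f](s) splits into 4 integrals
the [0, 1) slice contributes ∫ 3*sqrt(t)/2·t^(s-1) dt
on [1, 3/2): add ∫ 3*t/2·t^(s-1) dt
segment 3/2 to 2 holds 3*t**(7/2); add its integral
for t in [2, 5/2): the term is ∫ 3*t**2·t^(s-1)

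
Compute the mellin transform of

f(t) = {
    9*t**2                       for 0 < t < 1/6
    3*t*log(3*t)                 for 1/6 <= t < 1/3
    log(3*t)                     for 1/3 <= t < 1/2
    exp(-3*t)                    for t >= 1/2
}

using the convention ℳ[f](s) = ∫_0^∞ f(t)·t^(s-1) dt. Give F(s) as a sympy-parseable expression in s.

(4*2**s*s**2*(s + 2)*(s**2 + 2*s + 1)*uppergamma(s, 3/2) - 4*2**s*s**2*(s + 2) + 4*2**s*(s + 2)*(s**2 + 2*s + 1) + 3**s*s*(s + 2)*(-4*log(2) + 4*log(3))*(s**2 + 2*s + 1) - 4*3**s*(s + 2)*(s**2 + 2*s + 1) + s**3*(s + 2)*log(4) + s**2*(s + 2)*log(4) + 2*s**2*(s + 2) + s**2*(s**2 + 2*s + 1))/(4*6**s*s**2*(s + 2)*(s**2 + 2*s + 1))
  Re(s) > -2

the common scale on t comes off first: t**2 on [0, 1/2); t*log(t) on [1/2, 1); log(t) on [1, 3/2); …
along the cuts 1/6, 1/3, 1/2, ℳ[f](s) splits into 4 integrals
[0, 1/6) adds the kernel integral of 9*t**2
∫ over [1/6, 1/3) of 3*t*log(3*t)·t^(s-1) joins the sum
for t in [1/3, 1/2): the term is ∫ log(3*t)·t^(s-1)
on [1/2, ∞) integrate f = exp(-3*t) against the kernel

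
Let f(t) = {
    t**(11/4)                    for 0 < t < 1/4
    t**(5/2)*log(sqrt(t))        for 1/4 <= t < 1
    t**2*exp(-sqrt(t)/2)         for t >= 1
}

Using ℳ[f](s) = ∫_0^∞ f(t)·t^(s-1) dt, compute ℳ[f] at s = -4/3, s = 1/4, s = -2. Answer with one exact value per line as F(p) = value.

F(-4/3) = 2**(2/3)*(-612*2**(1/3) + 153 + 147*sqrt(2) + 357*log(2) + 6664*2**(2/3)*uppergamma(4/3, 1/2))/3332
F(1/4) = -1415/23232 + sqrt(2)/968 + sqrt(2)*log(2)/176 + 210*sqrt(2)*sqrt(pi)*erfc(sqrt(2)/2) + 592*exp(-1/2)
F(-2) = -1 + sqrt(2)/3 + log(2) - 2*Ei(-1/2)

invert the power substitution to get t**(11/2) on [0, 1/2); t**5*log(t) on [1/2, 1); t**4*exp(-t/2) on [1, ∞)
invert the shared t-power to get t**(7/2) on [0, 1/2); t**3*log(t) on [1/2, 1); t**2*exp(-t/2) on [1, ∞)
undo the shared t-power: t**(3/2) on [0, 1/2); t*log(t) on [1/2, 1); exp(-t/2) on [1, ∞)
breakpoints 1/4, 1: one integral from each of the 3 segments
[0, 1/4) adds the kernel integral of t**(11/4)
segment [1/4, 1) carries t**(5/2)*log(sqrt(t)); integrate it
segment [1, ∞) carries t**2*exp(-sqrt(t)/2); integrate it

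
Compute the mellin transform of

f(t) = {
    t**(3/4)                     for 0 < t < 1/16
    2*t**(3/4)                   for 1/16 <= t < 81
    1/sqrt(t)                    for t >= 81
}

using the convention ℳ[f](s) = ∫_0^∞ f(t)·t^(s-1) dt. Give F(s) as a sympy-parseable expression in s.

(7760*6**(4*s)*s - 3900*6**(4*s) - 18*s + 9)/(18*2**(4*s)*(8*s**2 + 2*s - 3))
  -3/4 < Re(s) < 1/2

the power substitution comes off first: t**(3/2) on [0, 1/4); 2*t**(3/2) on [1/4, 9); 1/t on [9, ∞)
the power substitution comes off first: t**3 on [0, 1/2); 2*t**3 on [1/2, 3); t**(-2) on [3, ∞)
remove the shared t-power first: t on [0, 1/2); 2*t on [1/2, 3); t**(-4) on [3, ∞)
treat the 3 regions marked off by 1/16, 81 separately and sum
on [0, 1/16): add ∫ t**(3/4)·t^(s-1) dt
between 1/16 and 81 the integrand is 2*t**(3/4)·t^(s-1)
for t in [81, ∞): the term is ∫ 1/sqrt(t)·t^(s-1)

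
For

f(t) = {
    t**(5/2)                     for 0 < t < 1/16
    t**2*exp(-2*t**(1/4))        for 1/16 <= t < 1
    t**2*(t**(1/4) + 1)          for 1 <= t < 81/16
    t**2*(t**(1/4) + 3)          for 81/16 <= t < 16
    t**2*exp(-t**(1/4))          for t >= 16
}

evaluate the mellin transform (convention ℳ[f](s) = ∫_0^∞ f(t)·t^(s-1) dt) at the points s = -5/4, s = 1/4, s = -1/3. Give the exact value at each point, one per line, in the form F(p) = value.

F(-5/4) = 5*exp(-1)/2 + 35*exp(-2) + 4403/120
F(1/4) = 109601*exp(-1)/128 + 267949573/253440 + 1189097*exp(-2)
F(-1/3) = 2**(1/3)*(-2615652*3**(2/3) - 11960*uppergamma(20/3, 2) - 214656*2**(2/3) + 345 + 11960*uppergamma(20/3, 1) + 69648384*2**(1/3) + 765440*2**(2/3)*uppergamma(20/3, 2))/382720

remove the shared t-power first: sqrt(t) on [0, 1/16); exp(-2*t**(1/4)) on [1/16, 1); t**(1/4) + 1 on [1, 81/16); …
remove the power substitution first: t on [0, 1/4); exp(-2*sqrt(t)) on [1/4, 1); sqrt(t) + 1 on [1, 9/4); …
peel off the power substitution: t**2 on [0, 1/2); exp(-2*t) on [1/2, 1); t + 1 on [1, 3/2); …
treat the 5 regions marked off by 1/16, 1, 81/16, 16 separately and sum
on [0, 1/16): add ∫ t**(5/2)·t^(s-1) dt
segment [1/16, 1) carries t**2*exp(-2*t**(1/4)); integrate it
on [1, 81/16) integrate f = t**2*(t**(1/4) + 1) against the kernel
∫ over [81/16, 16) of t**2*(t**(1/4) + 3)·t^(s-1) joins the sum
the [16, ∞) slice contributes ∫ t**2*exp(-t**(1/4))·t^(s-1) dt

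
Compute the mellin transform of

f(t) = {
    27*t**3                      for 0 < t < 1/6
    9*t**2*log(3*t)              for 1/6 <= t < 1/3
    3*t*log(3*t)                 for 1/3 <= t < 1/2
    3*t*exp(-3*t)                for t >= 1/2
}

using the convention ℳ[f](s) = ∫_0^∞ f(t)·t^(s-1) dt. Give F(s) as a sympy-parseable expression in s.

peel off the common scale on t: t**3 on [0, 1/2); t**2*log(t) on [1/2, 1); t*log(t) on [1, 3/2); …
peel off the shared t-power: t**2 on [0, 1/2); t*log(t) on [1/2, 1); log(t) on [1, 3/2); …
linearity at 1/6, 1/3, 1/2 turns ℳ[f](s) into 4 summed integrals
over [0, 1/6), the kernel integral of 27*t**3 enters the sum
[1/6, 1/3) adds the kernel integral of 9*t**2*log(3*t)
segment [1/3, 1/2) carries 3*t*log(3*t); integrate it
on [1/2, ∞): add ∫ 3*t*exp(-3*t)·t^(s-1) dt

(8*2**s*(s + 1)**2*(s + 3)*(2*s + (s + 1)**2 + 3)*uppergamma(s + 1, 3/2) - 8*2**s*(s + 1)**2*(s + 3) + 8*2**s*(s + 3)*(2*s + (s + 1)**2 + 3) + 3**s*(s + 1)*(s + 3)*(-12*log(2) + 12*log(3))*(2*s + (s + 1)**2 + 3) - 12*3**s*(s + 3)*(2*s + (s + 1)**2 + 3) + (s + 1)**3*(s + 3)*log(4) + (s + 1)**2*(s + 3)*log(4) + 2*(s + 1)**2*(s + 3) + (s + 1)**2*(2*s + (s + 1)**2 + 3))/(8*6**s*(s + 1)**2*(s + 3)*(2*s + (s + 1)**2 + 3))
  Re(s) > -3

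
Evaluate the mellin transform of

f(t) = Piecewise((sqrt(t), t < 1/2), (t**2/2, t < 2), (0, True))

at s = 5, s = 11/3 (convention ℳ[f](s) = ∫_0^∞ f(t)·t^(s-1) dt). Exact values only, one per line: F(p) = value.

F(5) = sqrt(2)/352 + 16383/1792
F(11/3) = -3*2**(1/3)/2176 + 3*2**(5/6)/400 + 48*2**(2/3)/17

the 2 pieces separated at 1/2 each add one integral
the [0, 1/2) slice contributes ∫ sqrt(t)·t^(s-1) dt
the [1/2, 2) slice contributes ∫ t**2/2·t^(s-1) dt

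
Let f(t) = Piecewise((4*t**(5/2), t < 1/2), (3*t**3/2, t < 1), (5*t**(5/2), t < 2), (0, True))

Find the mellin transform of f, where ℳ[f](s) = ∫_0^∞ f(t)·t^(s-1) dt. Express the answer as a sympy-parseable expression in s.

(2**(9/2 - s)*(s + 3) + 5*2**(s + 15/2)*(s + 3) - 112*s - 360 + 3*(-2*s - 5)/2**s)/(16*(s + 3)*(2*s + 5))
  Re(s) > -5/2

breakpoints 1/2, 1: one integral from each of the 3 segments
∫ 4*t**(5/2)·t^(s-1) over [0, 1/2)
segment [1/2, 1) carries 3*t**3/2; integrate it
on [1, 2): add ∫ 5*t**(5/2)·t^(s-1) dt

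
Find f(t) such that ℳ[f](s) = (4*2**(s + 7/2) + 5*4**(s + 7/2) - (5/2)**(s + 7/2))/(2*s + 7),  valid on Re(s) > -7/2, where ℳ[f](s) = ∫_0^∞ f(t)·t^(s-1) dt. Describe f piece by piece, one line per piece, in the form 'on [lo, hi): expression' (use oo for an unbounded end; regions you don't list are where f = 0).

breakpoints 2, 5/2: one integral from each of the 3 segments
over [0, 2), the kernel integral of 4*t**(7/2) enters the sum
[2, 5/2) adds the kernel integral of 2*t**(7/2)
segment 5/2 to 4 holds 5*t**(7/2)/2; add its integral

on [0, 2): 4*t**(7/2)
on [2, 5/2): 2*t**(7/2)
on [5/2, 4): 5*t**(7/2)/2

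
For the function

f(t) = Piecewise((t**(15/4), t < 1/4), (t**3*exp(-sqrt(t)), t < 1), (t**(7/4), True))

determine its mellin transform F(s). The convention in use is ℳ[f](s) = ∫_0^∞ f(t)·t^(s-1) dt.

strip the shared t-power: t**(7/4) on [0, 1/4); t*exp(-sqrt(t)) on [1/4, 1); t**(-1/4) on [1, ∞)
the shared t-power comes off first: t**(3/4) on [0, 1/4); exp(-sqrt(t)) on [1/4, 1); t**(-5/4) on [1, ∞)
strip the power substitution: t**(3/2) on [0, 1/2); exp(-t) on [1/2, 1); t**(-5/2) on [1, ∞)
linearity at 1/4, 1 turns ℳ[f](s) into 3 summed integrals
for t in [0, 1/4): the term is ∫ t**(15/4)·t^(s-1)
segment [1/4, 1) carries t**3*exp(-sqrt(t)); integrate it
segment [1, ∞) carries t**(7/4); integrate it

(128*2**(2*s)*(4*s + 7)*(4*s + 15)*uppergamma(2*s + 6, 1/2) - 128*2**(2*s)*(4*s + 7)*(4*s + 15)*uppergamma(2*s + 6, 1) - 256*2**(2*s)*(4*s + 15) + sqrt(2)*(4*s + 7))/(64*2**(2*s)*(4*s + 7)*(4*s + 15))
  -15/4 < Re(s) < -7/4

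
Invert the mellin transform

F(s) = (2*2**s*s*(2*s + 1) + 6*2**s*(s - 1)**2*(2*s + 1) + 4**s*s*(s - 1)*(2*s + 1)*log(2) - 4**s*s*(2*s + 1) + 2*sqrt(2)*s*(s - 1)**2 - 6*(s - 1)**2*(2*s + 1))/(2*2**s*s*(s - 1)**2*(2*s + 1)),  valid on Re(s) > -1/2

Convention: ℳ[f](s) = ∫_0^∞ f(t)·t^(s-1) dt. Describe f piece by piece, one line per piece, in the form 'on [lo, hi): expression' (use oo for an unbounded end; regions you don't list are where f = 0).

on [0, 1/2): sqrt(t)
on [1/2, 1): 3
on [1, 2): log(t)/t

invert the shared t-power to get t**(3/2) on [0, 1/2); 3*t on [1/2, 1); log(t) on [1, 2)
decompose at 1/2, 1; ℳ[f](s) sums the 3 pieces' integrals
∫ sqrt(t)·t^(s-1) over [0, 1/2)
between 1/2 and 1 the integrand is 3·t^(s-1)
∫ over [1, 2) of log(t)/t·t^(s-1) joins the sum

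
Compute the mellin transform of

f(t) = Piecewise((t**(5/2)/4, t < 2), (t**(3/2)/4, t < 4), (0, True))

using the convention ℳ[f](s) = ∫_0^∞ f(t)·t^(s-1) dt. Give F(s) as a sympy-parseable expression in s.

reversing the shared t-power: t**2/4 on [0, 2); t/4 on [2, 4)
peel off the common scale on t: t**2 on [0, 1); t/2 on [1, 2)
strip the shared t-power: t on [0, 1); 1/2 on [1, 2)
f breaks at 2 into 2 integrals to sum
∫ over [0, 2) of t**(5/2)/4·t^(s-1) joins the sum
the [2, 4) slice contributes ∫ t**(3/2)/4·t^(s-1) dt

2**(s + 1/2)*(2**(s + 3/2)*(2*s + 5) + 2*s + 1)/((2*s + 3)*(2*s + 5))
  Re(s) > -5/2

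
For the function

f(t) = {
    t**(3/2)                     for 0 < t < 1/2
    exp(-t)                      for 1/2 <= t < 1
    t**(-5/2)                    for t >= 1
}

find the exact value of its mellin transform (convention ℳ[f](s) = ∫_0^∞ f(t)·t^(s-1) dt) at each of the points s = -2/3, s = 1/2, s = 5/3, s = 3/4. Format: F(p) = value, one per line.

F(-2/3) = -uppergamma(-2/3, 1) + 6/19 + uppergamma(-2/3, 1/2) + 3*2**(1/6)/5
F(1/2) = -sqrt(pi)*erfc(1) + sqrt(pi)*erfc(sqrt(2)/2) + 5/8
F(5/3) = -uppergamma(5/3, 1) + 3*2**(5/6)/152 + uppergamma(5/3, 1/2) + 6/5
F(3/4) = -uppergamma(3/4, 1) + 2**(3/4)/18 + 4/7 + uppergamma(3/4, 1/2)

f breaks at 1/2, 1 into 3 integrals to sum
the [0, 1/2) slice contributes ∫ t**(3/2)·t^(s-1) dt
on [1/2, 1): add ∫ exp(-t)·t^(s-1) dt
[1, ∞) adds the kernel integral of t**(-5/2)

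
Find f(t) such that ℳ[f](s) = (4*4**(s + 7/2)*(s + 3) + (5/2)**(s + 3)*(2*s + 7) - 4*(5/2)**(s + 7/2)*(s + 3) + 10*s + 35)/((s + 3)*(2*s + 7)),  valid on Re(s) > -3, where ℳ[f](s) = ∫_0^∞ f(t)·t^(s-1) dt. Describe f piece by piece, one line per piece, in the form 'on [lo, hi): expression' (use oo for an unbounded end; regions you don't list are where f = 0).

slice at 1, 5/2, transform all 3 pieces, and sum them
between 0 and 1 the integrand is 6*t**3·t^(s-1)
for t in [1, 5/2): the term is ∫ t**3·t^(s-1)
on [5/2, 4): add ∫ 2*t**(7/2)·t^(s-1) dt

on [0, 1): 6*t**3
on [1, 5/2): t**3
on [5/2, 4): 2*t**(7/2)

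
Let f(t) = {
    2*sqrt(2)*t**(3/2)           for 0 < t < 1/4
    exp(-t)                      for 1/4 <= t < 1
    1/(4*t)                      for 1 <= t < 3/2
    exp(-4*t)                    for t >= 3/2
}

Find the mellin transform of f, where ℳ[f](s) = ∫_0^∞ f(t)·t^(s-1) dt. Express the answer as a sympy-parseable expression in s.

(24**s*(s - 1)*(2*s + 3)*uppergamma(s, 1/4) - 24**s*(s - 1)*(2*s + 3)*uppergamma(s, 1) - 24**s*(2*s + 3)/4 + 36**s*(2*s + 3)/6 + 6**s*(s - 1)*(2*s + 3)*uppergamma(s, 6) + sqrt(2)*6**s*(s - 1)/2)/(24**s*(s - 1)*(2*s + 3))
  Re(s) > -3/2

undo the common scale on t: t**(3/2) on [0, 1/2); exp(-t/2) on [1/2, 2); 1/(2*t) on [2, 3); …
slice at 1/4, 1, 3/2, transform all 4 pieces, and sum them
between 0 and 1/4 the integrand is 2*sqrt(2)*t**(3/2)·t^(s-1)
∫ over [1/4, 1) of exp(-t)·t^(s-1) joins the sum
piece [1, 3/2): integrate 1/(4*t) against the kernel
on [3/2, ∞) integrate f = exp(-4*t) against the kernel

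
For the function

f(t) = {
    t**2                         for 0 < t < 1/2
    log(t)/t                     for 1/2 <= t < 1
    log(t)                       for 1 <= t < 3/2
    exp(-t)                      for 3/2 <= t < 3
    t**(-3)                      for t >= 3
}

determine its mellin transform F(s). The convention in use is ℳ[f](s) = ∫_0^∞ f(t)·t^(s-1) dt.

(108*2**s*s**2*(s - 3)*(s + 2)*(s**2 - 2*s + 1)*uppergamma(s, 3/2) - 108*2**s*s**2*(s - 3)*(s + 2)*(s**2 - 2*s + 1)*uppergamma(s, 3) - 108*2**s*s**2*(s - 3)*(s + 2) + 108*2**s*(s - 3)*(s + 2)*(s**2 - 2*s + 1) - 108*3**s*s*(s - 3)*(s + 2)*(s**2 - 2*s + 1)*log(2) + 108*3**s*s*(s - 3)*(s + 2)*(s**2 - 2*s + 1)*log(3) - 108*3**s*(s - 3)*(s + 2)*(s**2 - 2*s + 1) - 4*6**s*s**2*(s + 2)*(s**2 - 2*s + 1) + 216*s**3*(s - 3)*(s + 2)*log(2) - 216*s**2*(s - 3)*(s + 2)*log(2) + 216*s**2*(s - 3)*(s + 2) + 27*s**2*(s - 3)*(s**2 - 2*s + 1))/(108*2**s*s**2*(s - 3)*(s + 2)*(s**2 - 2*s + 1))
  -2 < Re(s) < 3

slice at 1/2, 1, 3/2, 3, transform all 5 pieces, and sum them
segment [0, 1/2) carries t**2; integrate it
on [1/2, 1) integrate f = log(t)/t against the kernel
over [1, 3/2), the kernel integral of log(t) enters the sum
segment [3/2, 3) carries exp(-t); integrate it
∫ over [3, ∞) of t**(-3)·t^(s-1) joins the sum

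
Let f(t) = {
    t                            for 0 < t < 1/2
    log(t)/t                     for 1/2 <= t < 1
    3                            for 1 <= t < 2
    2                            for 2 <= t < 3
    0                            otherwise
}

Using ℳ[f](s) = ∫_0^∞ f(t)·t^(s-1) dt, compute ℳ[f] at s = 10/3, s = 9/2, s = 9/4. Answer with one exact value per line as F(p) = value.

along the cuts 1/2, 1, 2, ℳ[f](s) splits into 4 integrals
segment 0 to 1/2 holds t; add its integral
the [1/2, 1) slice contributes ∫ log(t)/t·t^(s-1) dt
piece [1, 2): integrate 3 against the kernel
∫ over [2, 3) of 2·t^(s-1) joins the sum

F(10/3) = -531/490 + 615*2**(2/3)/20384 + 3*2**(2/3)*log(2)/56 + 12*2**(1/3)/5 + 81*3**(1/3)/5
F(9/2) = sqrt(2)*(-58080*sqrt(2) + 2772*log(2) + 553169 + 2794176*sqrt(6))/155232
F(9/4) = 2**(3/4)*(-11544*2**(1/4) + 2340*log(2) + 2097 + 10400*sqrt(2) + 46800*6**(1/4))/11700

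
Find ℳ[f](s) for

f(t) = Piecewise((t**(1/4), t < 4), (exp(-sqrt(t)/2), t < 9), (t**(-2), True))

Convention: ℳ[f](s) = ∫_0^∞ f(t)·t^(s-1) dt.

(162*2**(2*s)*(s - 2)*(4*s + 1)*uppergamma(2*s, 1) - 162*2**(2*s)*(s - 2)*(4*s + 1)*uppergamma(2*s, 3/2) + 324*2**(2*s + 1/2)*(s - 2) - 9**s*(4*s + 1))/(81*(s - 2)*(4*s + 1))
  -1/4 < Re(s) < 2

invert the power substitution to get sqrt(t) on [0, 2); exp(-t/2) on [2, 3); t**(-4) on [3, ∞)
along the cuts 4, 9, ℳ[f](s) splits into 3 integrals
between 0 and 4 the integrand is t**(1/4)·t^(s-1)
between 4 and 9 the integrand is exp(-sqrt(t)/2)·t^(s-1)
∫ t**(-2)·t^(s-1) over [9, ∞)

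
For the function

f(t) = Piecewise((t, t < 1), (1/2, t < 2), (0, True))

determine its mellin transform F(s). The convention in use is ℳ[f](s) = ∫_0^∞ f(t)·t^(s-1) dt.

(2**s*(s + 1) + s - 1)/(2*s*(s + 1))
  Re(s) > -1

slice at 1, transform all 2 pieces, and sum them
on [0, 1) integrate f = t against the kernel
segment [1, 2) carries 1/2; integrate it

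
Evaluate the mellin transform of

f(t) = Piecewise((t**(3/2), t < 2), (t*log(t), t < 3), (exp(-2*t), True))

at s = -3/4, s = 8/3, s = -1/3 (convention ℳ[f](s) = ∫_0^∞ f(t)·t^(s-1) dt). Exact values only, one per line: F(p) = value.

summing 3 kernel integrals split by 2, 3 yields ℳ[f](s)
∫ over [0, 2) of t**(3/2)·t^(s-1) joins the sum
∫ over [2, 3) of t*log(t)·t^(s-1) joins the sum
∫ over [3, ∞) of exp(-2*t)·t^(s-1) joins the sum

F(-3/4) = -16*3**(1/4) + 2**(3/4)*uppergamma(-3/4, 6) + 4*2**(3/4)/3 + log(3**(4*3**(1/4))/2**(4*2**(1/4))) + 16*2**(1/4)
F(8/3) = -243*3**(2/3)/121 - 24*2**(2/3)*log(2)/11 + 2**(1/3)*uppergamma(8/3, 6)/8 + 72*2**(2/3)/121 + 96*2**(1/6)/25 + 81*3**(2/3)*log(3)/11
F(-1/3) = -9*3**(2/3)/4 + 2**(1/3)*uppergamma(-1/3, 6) + log(3**(3*3**(2/3)/2)/2**(3*2**(2/3)/2)) + 12*2**(1/6)/7 + 9*2**(2/3)/4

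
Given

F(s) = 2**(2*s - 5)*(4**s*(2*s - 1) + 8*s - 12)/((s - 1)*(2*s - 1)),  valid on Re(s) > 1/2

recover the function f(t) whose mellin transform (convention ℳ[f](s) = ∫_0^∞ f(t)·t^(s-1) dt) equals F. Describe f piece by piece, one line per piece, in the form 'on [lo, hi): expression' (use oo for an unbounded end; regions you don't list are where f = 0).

peel off the shared t-power: sqrt(t)/2 on [0, 4); 1/2 on [4, 16)
the power substitution comes off first: t/2 on [0, 2); 1/2 on [2, 4)
back out the common scale on t: t on [0, 1); 1/2 on [1, 2)
summing 2 kernel integrals split by 4 yields ℳ[f](s)
over [0, 4), the kernel integral of 1/(2*sqrt(t)) enters the sum
segment [4, 16) carries 1/(2*t); integrate it

on [0, 4): 1/(2*sqrt(t))
on [4, 16): 1/(2*t)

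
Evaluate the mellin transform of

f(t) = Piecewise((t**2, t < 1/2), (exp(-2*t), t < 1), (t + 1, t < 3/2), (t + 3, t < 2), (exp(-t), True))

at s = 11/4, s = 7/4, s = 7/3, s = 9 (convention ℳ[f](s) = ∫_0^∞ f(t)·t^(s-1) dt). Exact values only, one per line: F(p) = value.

F(11/4) = 2**(1/4)*(-20520*3**(3/4) - 7904*2**(3/4) - 3135*uppergamma(11/4, 2) + 165 + 3135*uppergamma(11/4, 1) + 12540*2**(3/4)*uppergamma(11/4, 2) + 162944*sqrt(2))/25080
F(7/4) = 2**(1/4)*(-3960*3**(3/4) - 2160*2**(3/4) - 1155*uppergamma(7/4, 2) + 77 + 1155*uppergamma(7/4, 1) + 2310*2**(3/4)*uppergamma(7/4, 2) + 22560*sqrt(2))/4620
F(7/3) = 2**(2/3)*(-14040*3**(1/3) - 5304*2**(1/3) - 1820*uppergamma(7/3, 2) + 105 + 1820*uppergamma(7/3, 1) + 7280*2**(1/3)*uppergamma(7/3, 2) + 54912*2**(2/3))/14560
F(9) = (217009980*E + 267949573*exp(2) + 301364743680)*exp(-2)/1013760

along the cuts 1/2, 1, 3/2, 2, ℳ[f](s) splits into 5 integrals
∫ t**2·t^(s-1) over [0, 1/2)
the [1/2, 1) slice contributes ∫ exp(-2*t)·t^(s-1) dt
on [1, 3/2) integrate f = (t + 1) against the kernel
between 3/2 and 2 the integrand is (t + 3)·t^(s-1)
on [2, ∞) integrate f = exp(-t) against the kernel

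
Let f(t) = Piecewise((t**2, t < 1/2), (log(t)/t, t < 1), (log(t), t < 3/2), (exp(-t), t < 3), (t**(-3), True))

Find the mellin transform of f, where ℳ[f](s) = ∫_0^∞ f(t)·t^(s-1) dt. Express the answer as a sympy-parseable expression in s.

the 5 pieces separated at 1/2, 1, 3/2, 3 each add one integral
segment 0 to 1/2 holds t**2; add its integral
piece [1/2, 1): integrate log(t)/t against the kernel
on [1, 3/2): add ∫ log(t)·t^(s-1) dt
between 3/2 and 3 the integrand is exp(-t)·t^(s-1)
[3, ∞) adds the kernel integral of t**(-3)

(108*2**s*s**2*(s - 3)*(s + 2)*(s**2 - 2*s + 1)*uppergamma(s, 3/2) - 108*2**s*s**2*(s - 3)*(s + 2)*(s**2 - 2*s + 1)*uppergamma(s, 3) - 108*2**s*s**2*(s - 3)*(s + 2) + 108*2**s*(s - 3)*(s + 2)*(s**2 - 2*s + 1) - 108*3**s*s*(s - 3)*(s + 2)*(s**2 - 2*s + 1)*log(2) + 108*3**s*s*(s - 3)*(s + 2)*(s**2 - 2*s + 1)*log(3) - 108*3**s*(s - 3)*(s + 2)*(s**2 - 2*s + 1) - 4*6**s*s**2*(s + 2)*(s**2 - 2*s + 1) + 216*s**3*(s - 3)*(s + 2)*log(2) - 216*s**2*(s - 3)*(s + 2)*log(2) + 216*s**2*(s - 3)*(s + 2) + 27*s**2*(s - 3)*(s**2 - 2*s + 1))/(108*2**s*s**2*(s - 3)*(s + 2)*(s**2 - 2*s + 1))
  -2 < Re(s) < 3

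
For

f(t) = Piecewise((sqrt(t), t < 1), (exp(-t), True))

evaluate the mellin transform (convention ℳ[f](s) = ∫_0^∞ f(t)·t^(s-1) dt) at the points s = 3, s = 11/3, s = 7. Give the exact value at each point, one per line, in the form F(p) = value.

F(3) = 2/7 + 5*exp(-1)
F(11/3) = 6/25 + uppergamma(11/3, 1)
F(7) = 2/15 + 1957*exp(-1)

breakpoints 1: one integral from each of the 2 segments
segment 0 to 1 holds sqrt(t); add its integral
segment [1, ∞) carries exp(-t); integrate it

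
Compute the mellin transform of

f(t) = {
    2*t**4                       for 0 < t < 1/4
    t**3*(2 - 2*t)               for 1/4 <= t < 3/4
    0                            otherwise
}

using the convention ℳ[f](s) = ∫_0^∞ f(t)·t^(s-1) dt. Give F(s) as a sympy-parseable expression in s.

(27*3**s*(s + 3) + 108*3**s - 2*s - 10)/(128*2**(2*s)*(s + 3)*(s + 4))
  Re(s) > -4

invert the shared t-power to get 2*t**3 on [0, 1/4); t**2*(2 - 2*t) on [1/4, 3/4)
remove the shared t-power first: 2*t on [0, 1/4); 2 - 2*t on [1/4, 3/4)
the common scale on t comes off first: t on [0, 1/2); 2 - t on [1/2, 3/2)
f breaks at 1/4 into 2 integrals to sum
between 0 and 1/4 the integrand is 2*t**4·t^(s-1)
on [1/4, 3/4): add ∫ t**3*(2 - 2*t)·t^(s-1) dt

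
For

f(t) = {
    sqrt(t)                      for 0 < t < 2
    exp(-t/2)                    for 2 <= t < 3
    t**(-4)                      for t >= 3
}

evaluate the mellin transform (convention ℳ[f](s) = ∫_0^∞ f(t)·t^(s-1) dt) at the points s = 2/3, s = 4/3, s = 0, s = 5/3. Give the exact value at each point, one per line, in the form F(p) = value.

F(2/3) = -2**(2/3)*uppergamma(2/3, 3/2) + 3**(2/3)/270 + 2**(2/3)*uppergamma(2/3, 1) + 12*2**(1/6)/7
F(4/3) = -2*2**(1/3)*uppergamma(4/3, 3/2) + 3**(1/3)/72 + 2*2**(1/3)*uppergamma(4/3, 1) + 12*2**(5/6)/11
F(0) = Ei(-3/2) + 1/324 - Ei(-1) + 2*sqrt(2)
F(5/3) = -2*2**(2/3)*uppergamma(5/3, 3/2) + 3**(2/3)/63 + 2*2**(2/3)*uppergamma(5/3, 1) + 24*2**(1/6)/13

cuts at 2, 3: linearity sums the 3 kernel integrals
the [0, 2) slice contributes ∫ sqrt(t)·t^(s-1) dt
piece [2, 3): integrate exp(-t/2) against the kernel
on [3, ∞): add ∫ t**(-4)·t^(s-1) dt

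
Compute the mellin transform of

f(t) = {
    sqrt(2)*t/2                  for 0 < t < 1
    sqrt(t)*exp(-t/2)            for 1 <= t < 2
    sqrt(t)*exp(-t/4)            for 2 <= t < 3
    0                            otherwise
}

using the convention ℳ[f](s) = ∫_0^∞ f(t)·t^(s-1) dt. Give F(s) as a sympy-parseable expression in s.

undo the shared t-power: sqrt(2)*sqrt(t)/2 on [0, 1); exp(-t/2) on [1, 2); exp(-t/4) on [2, 3)
undo the common scale on t: sqrt(t) on [0, 1/2); exp(-t) on [1/2, 1); exp(-t/2) on [1, 3/2)
the 3 pieces separated at 1, 2 each add one integral
on [0, 1): add ∫ sqrt(2)*t/2·t^(s-1) dt
for t in [1, 2): the term is ∫ sqrt(t)*exp(-t/2)·t^(s-1)
∫ over [2, 3) of sqrt(t)*exp(-t/4)·t^(s-1) joins the sum

(2**(s + 3/2)*(s + 1)*uppergamma(s + 1/2, 1/2) - 2**(s + 3/2)*(s + 1)*uppergamma(s + 1/2, 1) + 2**(2*s + 2)*(s + 1)*uppergamma(s + 1/2, 1/2) - 2**(2*s + 2)*(s + 1)*uppergamma(s + 1/2, 3/4) + sqrt(2))/(2*(s + 1))
  Re(s) > -1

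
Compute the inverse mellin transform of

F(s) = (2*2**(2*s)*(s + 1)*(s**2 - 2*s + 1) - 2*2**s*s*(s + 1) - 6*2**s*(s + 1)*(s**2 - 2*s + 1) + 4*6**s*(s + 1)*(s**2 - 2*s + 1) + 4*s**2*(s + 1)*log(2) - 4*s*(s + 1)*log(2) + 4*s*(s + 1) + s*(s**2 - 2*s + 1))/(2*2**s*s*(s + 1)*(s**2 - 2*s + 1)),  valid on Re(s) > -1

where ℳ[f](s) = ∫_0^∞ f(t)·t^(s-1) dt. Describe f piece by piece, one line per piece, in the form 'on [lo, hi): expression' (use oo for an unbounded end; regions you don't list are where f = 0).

on [0, 1/2): t
on [1/2, 1): log(t)/t
on [1, 2): 3
on [2, 3): 2

decompose at 1/2, 1, 2; ℳ[f](s) sums the 4 pieces' integrals
∫ t·t^(s-1) over [0, 1/2)
[1/2, 1) adds the kernel integral of log(t)/t
on [1, 2) integrate f = 3 against the kernel
segment 2 to 3 holds 2; add its integral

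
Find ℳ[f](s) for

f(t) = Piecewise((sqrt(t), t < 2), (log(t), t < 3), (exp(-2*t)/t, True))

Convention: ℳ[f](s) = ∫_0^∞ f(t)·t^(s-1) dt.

back out the shared t-power: t**(3/2) on [0, 2); t*log(t) on [2, 3); exp(-2*t) on [3, ∞)
along the cuts 2, 3, ℳ[f](s) splits into 3 integrals
[0, 2) adds the kernel integral of sqrt(t)
piece [2, 3): integrate log(t) against the kernel
for t in [3, ∞): the term is ∫ exp(-2*t)/t·t^(s-1)

(-12**s*s**2*log(4) + 2*12**s*sqrt(2)*s**2 - 12**s*s*log(2) + 2*12**s*s + 12**s + 2*18**s*s**2*log(3) - 2*18**s*s + 18**s*s*log(3) - 18**s + 4*3**s*s**3*uppergamma(s - 1, 6) + 2*3**s*s**2*uppergamma(s - 1, 6))/(6**s*s**2*(2*s + 1))
  Re(s) > -1/2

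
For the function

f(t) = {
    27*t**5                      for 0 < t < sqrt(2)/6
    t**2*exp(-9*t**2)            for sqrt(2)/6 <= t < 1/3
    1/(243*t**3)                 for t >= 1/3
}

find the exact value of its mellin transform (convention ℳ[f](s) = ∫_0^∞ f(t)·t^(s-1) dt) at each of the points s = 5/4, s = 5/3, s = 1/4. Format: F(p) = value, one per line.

back out the shared t-power: 27*t**3 on [0, sqrt(2)/6); exp(-9*t**2) on [sqrt(2)/6, 1/3); 1/(243*t**5) on [1/3, ∞)
peel off the common scale on t: t**3 on [0, sqrt(2)/2); exp(-t**2) on [sqrt(2)/2, 1); t**(-5) on [1, ∞)
undo the power substitution: t**(3/2) on [0, 1/2); exp(-t) on [1/2, 1); t**(-5/2) on [1, ∞)
the 3 pieces separated at sqrt(2)/6, 1/3 each add one integral
on [0, sqrt(2)/6): add ∫ 27*t**5·t^(s-1) dt
∫ t**2*exp(-9*t**2)·t^(s-1) over [sqrt(2)/6, 1/3)
∫ over [1/3, ∞) of 1/(243*t**3)·t^(s-1) joins the sum

F(5/4) = 3**(3/4)*(-350*uppergamma(13/8, 1) + 7*2**(7/8) + 350*uppergamma(13/8, 1/2) + 400)/56700
F(5/3) = 3**(1/3)*(-160*uppergamma(11/6, 1) + 3*2**(2/3) + 160*uppergamma(11/6, 1/2) + 240)/25920
F(1/4) = 3**(3/4)*(-231*uppergamma(9/8, 1) + 11*2**(3/8) + 231*uppergamma(9/8, 1/2) + 168)/12474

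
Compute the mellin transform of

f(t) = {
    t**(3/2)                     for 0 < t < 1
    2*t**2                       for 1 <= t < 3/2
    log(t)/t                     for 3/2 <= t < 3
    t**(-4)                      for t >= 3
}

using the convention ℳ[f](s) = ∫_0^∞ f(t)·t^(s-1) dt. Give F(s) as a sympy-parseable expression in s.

(324*2**s*(s - 4)*(s + 2)*(s**2 - 2*s + 1) - 324*2**s*(s - 4)*(2*s + 3)*(s**2 - 2*s + 1) - 108*3**s*s*(s - 4)*(s + 2)*(2*s + 3)*log(3) + 108*3**s*s*(s - 4)*(s + 2)*(2*s + 3)*log(2) - 108*3**s*(s - 4)*(s + 2)*(2*s + 3)*log(2) + 108*3**s*(s - 4)*(s + 2)*(2*s + 3) + 108*3**s*(s - 4)*(s + 2)*(2*s + 3)*log(3) + 729*3**s*(s - 4)*(2*s + 3)*(s**2 - 2*s + 1) + 54*6**s*s*(s - 4)*(s + 2)*(2*s + 3)*log(3) - 54*6**s*(s - 4)*(s + 2)*(2*s + 3)*log(3) - 54*6**s*(s - 4)*(s + 2)*(2*s + 3) - 2*6**s*(s + 2)*(2*s + 3)*(s**2 - 2*s + 1))/(162*2**s*(s - 4)*(s + 2)*(2*s + 3)*(s**2 - 2*s + 1))
  -3/2 < Re(s) < 4

breakpoints 1, 3/2, 3: one integral from each of the 4 segments
∫ over [0, 1) of t**(3/2)·t^(s-1) joins the sum
[1, 3/2) adds the kernel integral of 2*t**2
the [3/2, 3) slice contributes ∫ log(t)/t·t^(s-1) dt
segment 3 to ∞ holds t**(-4); add its integral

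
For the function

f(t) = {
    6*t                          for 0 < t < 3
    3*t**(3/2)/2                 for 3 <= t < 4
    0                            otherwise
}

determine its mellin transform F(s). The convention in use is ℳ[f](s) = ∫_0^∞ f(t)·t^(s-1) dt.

treat the 2 regions marked off by 3 separately and sum
over [0, 3), the kernel integral of 6*t enters the sum
on [3, 4) integrate f = 3*t**(3/2)/2 against the kernel

3*(8*2**(2*s)*(s + 1) + 6*3**s*(2*s + 3) - 3*3**(s + 1/2)*(s + 1))/((s + 1)*(2*s + 3))
  Re(s) > -1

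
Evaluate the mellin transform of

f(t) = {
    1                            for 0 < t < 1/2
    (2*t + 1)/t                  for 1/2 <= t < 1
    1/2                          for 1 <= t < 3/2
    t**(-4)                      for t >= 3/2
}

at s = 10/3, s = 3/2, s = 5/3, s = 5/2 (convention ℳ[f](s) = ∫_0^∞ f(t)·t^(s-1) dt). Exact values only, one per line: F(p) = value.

F(10/3) = 2**(2/3)*(-162 + 984*2**(1/3) + 1687*3**(1/3))/2240
F(3/2) = -7*sqrt(2)/6 + 167*sqrt(6)/540 + 3
F(5/3) = 2**(1/3)*(-2268 + 727*3**(2/3) + 3024*2**(2/3))/2520
F(5/2) = -13*sqrt(2)/60 + 403*sqrt(6)/1080 + 19/15

back out the shared t-power: t on [0, 1/2); 2*t + 1 on [1/2, 1); t/2 on [1, 3/2); …
f breaks at 1/2, 1, 3/2 into 4 integrals to sum
piece [0, 1/2): integrate 1 against the kernel
segment 1/2 to 1 holds (2*t + 1)/t; add its integral
for t in [1, 3/2): the term is ∫ 1/2·t^(s-1)
[3/2, ∞) adds the kernel integral of t**(-4)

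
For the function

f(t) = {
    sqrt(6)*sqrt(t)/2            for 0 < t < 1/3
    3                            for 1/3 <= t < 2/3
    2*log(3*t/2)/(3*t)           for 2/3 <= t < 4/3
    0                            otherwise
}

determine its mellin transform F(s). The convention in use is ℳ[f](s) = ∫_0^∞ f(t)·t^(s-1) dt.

(2**s*s*(2*s + 1) + 3*2**s*(s - 1)**2*(2*s + 1) + 4**s*s*(s - 1)*(2*s + 1)*log(2)/2 - 4**s*s*(2*s + 1)/2 + sqrt(2)*s*(s - 1)**2 - 3*(s - 1)**2*(2*s + 1))/(3**s*s*(s - 1)**2*(2*s + 1))
  Re(s) > -1/2

reversing the common scale on t: sqrt(t) on [0, 1/2); 3 on [1/2, 1); log(t)/t on [1, 2)
reversing the shared t-power: t**(3/2) on [0, 1/2); 3*t on [1/2, 1); log(t) on [1, 2)
slice at 1/3, 2/3, transform all 3 pieces, and sum them
the [0, 1/3) slice contributes ∫ sqrt(6)*sqrt(t)/2·t^(s-1) dt
between 1/3 and 2/3 the integrand is 3·t^(s-1)
segment 2/3 to 4/3 holds 2*log(3*t/2)/(3*t); add its integral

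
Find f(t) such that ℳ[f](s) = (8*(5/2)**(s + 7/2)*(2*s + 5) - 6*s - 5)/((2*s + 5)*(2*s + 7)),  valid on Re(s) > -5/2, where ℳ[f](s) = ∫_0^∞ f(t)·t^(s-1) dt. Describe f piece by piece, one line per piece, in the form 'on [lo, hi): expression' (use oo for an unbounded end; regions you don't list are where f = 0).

on [0, 1): 5*t**(5/2)/2
on [1, 5/2): 4*t**(7/2)

treat the 2 regions marked off by 1 separately and sum
between 0 and 1 the integrand is 5*t**(5/2)/2·t^(s-1)
piece [1, 5/2): integrate 4*t**(7/2) against the kernel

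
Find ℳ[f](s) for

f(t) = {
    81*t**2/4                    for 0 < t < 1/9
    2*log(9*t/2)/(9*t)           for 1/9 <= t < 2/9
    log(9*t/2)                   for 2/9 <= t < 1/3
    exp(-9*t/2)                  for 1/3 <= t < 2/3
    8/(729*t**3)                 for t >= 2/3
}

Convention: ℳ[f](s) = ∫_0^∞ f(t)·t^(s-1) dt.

(108*2**s*s**2*(s - 3)*(s + 2)*(s**2 - 2*s + 1)*uppergamma(s, 3/2) - 108*2**s*s**2*(s - 3)*(s + 2)*(s**2 - 2*s + 1)*uppergamma(s, 3) - 108*2**s*s**2*(s - 3)*(s + 2) + 108*2**s*(s - 3)*(s + 2)*(s**2 - 2*s + 1) - 108*3**s*s*(s - 3)*(s + 2)*(s**2 - 2*s + 1)*log(2) + 108*3**s*s*(s - 3)*(s + 2)*(s**2 - 2*s + 1)*log(3) - 108*3**s*(s - 3)*(s + 2)*(s**2 - 2*s + 1) - 4*6**s*s**2*(s + 2)*(s**2 - 2*s + 1) + 216*s**3*(s - 3)*(s + 2)*log(2) - 216*s**2*(s - 3)*(s + 2)*log(2) + 216*s**2*(s - 3)*(s + 2) + 27*s**2*(s - 3)*(s**2 - 2*s + 1))/(108*9**s*s**2*(s - 3)*(s + 2)*(s**2 - 2*s + 1))
  -2 < Re(s) < 3

undo the common scale on t: 9*t**2 on [0, 1/6); log(3*t)/(3*t) on [1/6, 1/3); log(3*t) on [1/3, 1/2); …
strip the common scale on t: t**2 on [0, 1/2); log(t)/t on [1/2, 1); log(t) on [1, 3/2); …
summing 5 kernel integrals split by 1/9, 2/9, 1/3, 2/3 yields ℳ[f](s)
the [0, 1/9) slice contributes ∫ 81*t**2/4·t^(s-1) dt
[1/9, 2/9) adds the kernel integral of 2*log(9*t/2)/(9*t)
over [2/9, 1/3), the kernel integral of log(9*t/2) enters the sum
over [1/3, 2/3), the kernel integral of exp(-9*t/2) enters the sum
[2/3, ∞) adds the kernel integral of 8/(729*t**3)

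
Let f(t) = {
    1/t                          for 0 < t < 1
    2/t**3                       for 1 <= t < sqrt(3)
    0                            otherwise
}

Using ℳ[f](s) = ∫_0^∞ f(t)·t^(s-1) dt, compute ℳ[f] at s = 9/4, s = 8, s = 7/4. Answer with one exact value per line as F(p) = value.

F(9/4) = 52/15 - 8*3**(5/8)/9
F(8) = -9/35 + 18*sqrt(3)/5
F(7/4) = 44/15 - 8*3**(3/8)/15

strip the power substitution: 1/sqrt(t) on [0, 1); 2/t**(3/2) on [1, 3)
invert the shared t-power to get sqrt(t) on [0, 1); 2/sqrt(t) on [1, 3)
undo the shared t-power: t**(3/2) on [0, 1); 2*sqrt(t) on [1, 3)
f breaks at 1 into 2 integrals to sum
piece [0, 1): integrate 1/t against the kernel
between 1 and sqrt(3) the integrand is 2/t**3·t^(s-1)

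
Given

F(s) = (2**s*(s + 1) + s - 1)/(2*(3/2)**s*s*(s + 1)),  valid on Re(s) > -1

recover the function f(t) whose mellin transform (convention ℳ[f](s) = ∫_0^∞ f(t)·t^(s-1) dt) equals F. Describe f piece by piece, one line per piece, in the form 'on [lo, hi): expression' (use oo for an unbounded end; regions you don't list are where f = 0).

on [0, 2/3): 3*t/2
on [2/3, 4/3): 1/2

strip the common scale on t: t on [0, 1); 1/2 on [1, 2)
the 2 pieces separated at 2/3 each add one integral
between 0 and 2/3 the integrand is 3*t/2·t^(s-1)
∫ 1/2·t^(s-1) over [2/3, 4/3)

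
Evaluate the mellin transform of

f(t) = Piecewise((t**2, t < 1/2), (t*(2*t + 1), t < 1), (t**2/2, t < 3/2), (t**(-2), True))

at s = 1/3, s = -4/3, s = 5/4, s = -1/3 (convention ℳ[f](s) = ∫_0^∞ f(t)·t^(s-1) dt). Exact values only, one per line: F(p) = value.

F(1/3) = 2**(2/3)*(-405 + 629*3**(1/3) + 1170*2**(1/3))/1680
F(-4/3) = 2**(1/3)*(-405*2**(2/3) + 437*3**(2/3) + 2430)/1080
F(5/4) = 2**(3/4)*(-70 + 424*2**(1/4) + 659*3**(1/4))/936
F(-1/3) = 2**(1/3)*(-2268 + 727*3**(2/3) + 3024*2**(2/3))/2520

reversing the shared t-power: t on [0, 1/2); 2*t + 1 on [1/2, 1); t/2 on [1, 3/2); …
summing 4 kernel integrals split by 1/2, 1, 3/2 yields ℳ[f](s)
for t in [0, 1/2): the term is ∫ t**2·t^(s-1)
between 1/2 and 1 the integrand is t*(2*t + 1)·t^(s-1)
segment [1, 3/2) carries t**2/2; integrate it
[3/2, ∞) adds the kernel integral of t**(-2)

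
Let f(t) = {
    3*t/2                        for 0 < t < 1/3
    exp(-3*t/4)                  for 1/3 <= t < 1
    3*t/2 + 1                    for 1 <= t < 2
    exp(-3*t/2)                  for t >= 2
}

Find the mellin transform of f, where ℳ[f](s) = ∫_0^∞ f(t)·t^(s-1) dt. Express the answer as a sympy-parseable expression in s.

(2*2**s*s*(s + 1)*uppergamma(s, 3) - 5*3**s*s - 2*3**s + 2*4**s*s*(s + 1)*uppergamma(s, 1/4) - 2*4**s*s*(s + 1)*uppergamma(s, 3/4) + 8*6**s*s + 2*6**s + s)/(2*3**s*s*(s + 1))
  Re(s) > -1

peel off the common scale on t: t on [0, 1/2); exp(-t/2) on [1/2, 3/2); t + 1 on [3/2, 3); …
integrate the 4 segments split at 1/3, 1, 2, then add the results
over [0, 1/3), the kernel integral of 3*t/2 enters the sum
∫ exp(-3*t/4)·t^(s-1) over [1/3, 1)
on [1, 2): add ∫ (3*t/2 + 1)·t^(s-1) dt
segment [2, ∞) carries exp(-3*t/2); integrate it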